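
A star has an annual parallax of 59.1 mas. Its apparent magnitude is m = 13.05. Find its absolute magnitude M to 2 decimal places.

p = 59.1 mas = 0.0591″ → d = 1/p = 16.92 pc
5 log₁₀(d/10 pc) = 5 log₁₀(16.92) − 5 = 1.142
M = m − 5 log₁₀(d/10) = 13.05 − 1.142 = 11.908

M ≈ 11.91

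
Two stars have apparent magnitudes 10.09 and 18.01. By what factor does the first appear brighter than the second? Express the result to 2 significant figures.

1500

Magnitude difference = -7.92
Flux ratio = 10^(−0.4 Δm) = 10^(−0.4 × -7.92) = 10^3.168 = 1472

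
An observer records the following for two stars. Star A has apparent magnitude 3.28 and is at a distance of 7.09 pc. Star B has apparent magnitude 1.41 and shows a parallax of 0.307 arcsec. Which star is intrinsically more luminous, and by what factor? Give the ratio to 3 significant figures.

Star B is more luminous, by a factor of 1.18.

Star A: M = m − 5 log₁₀ d + 5 = 3.28 − 5·0.8506 + 5 = 4.027
Star B: d = 1/p = 1/0.307″ = 3.257 pc
Star B: M = m − 5 log₁₀ d + 5 = 1.41 − 5·0.5129 + 5 = 3.846
ΔM = M_A − M_B = 4.027 − (3.846) = 0.181; smaller M is more luminous → Star B.
L ratio = 10^(0.4 |ΔM|) = 10^0.072 = 1.181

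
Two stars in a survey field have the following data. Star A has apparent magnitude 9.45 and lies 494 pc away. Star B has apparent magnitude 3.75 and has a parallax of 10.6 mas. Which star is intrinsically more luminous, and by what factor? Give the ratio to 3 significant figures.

Star A: M = m − 5 log₁₀ d + 5 = 9.45 − 5·2.6937 + 5 = 0.981
Star B: p = 10.6 mas = 0.0106″ → d = 1/p = 94.34 pc
Star B: M = m − 5 log₁₀ d + 5 = 3.75 − 5·1.9747 + 5 = -1.123
ΔM = M_A − M_B = 0.981 − (-1.123) = 2.105; smaller M is more luminous → Star B.
L ratio = 10^(0.4 |ΔM|) = 10^0.842 = 6.949

Star B is more luminous, by a factor of 6.95.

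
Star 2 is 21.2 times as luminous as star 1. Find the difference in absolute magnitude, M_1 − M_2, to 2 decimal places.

M_1 − M_2 ≈ 3.32

Pogson: ΔM = −2.5 log₁₀(ratio) = −2.5 log₁₀(21.2) = −2.5 × 1.3263 = -3.316
Star 2 is brighter so has the smaller magnitude: M_1 − M_2 is positive.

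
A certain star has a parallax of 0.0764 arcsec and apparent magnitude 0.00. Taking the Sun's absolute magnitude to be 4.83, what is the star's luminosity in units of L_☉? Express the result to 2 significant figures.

d = 1/p = 1/0.0764″ = 13.09 pc
M = m − 5 log₁₀ d + 5 = 0.00 − 5·1.1169 + 5 = -0.585
M − M_☉ = -0.585 − 4.83 = -5.415
L/L_☉ = 10^(−0.4 × -5.415) = 146.5

L/L_☉ ≈ 150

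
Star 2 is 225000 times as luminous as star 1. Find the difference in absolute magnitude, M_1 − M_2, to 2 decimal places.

M_1 − M_2 ≈ 13.38

Pogson: ΔM = −2.5 log₁₀(ratio) = −2.5 log₁₀(225000) = −2.5 × 5.3522 = -13.380
Star 2 is brighter so has the smaller magnitude: M_1 − M_2 is positive.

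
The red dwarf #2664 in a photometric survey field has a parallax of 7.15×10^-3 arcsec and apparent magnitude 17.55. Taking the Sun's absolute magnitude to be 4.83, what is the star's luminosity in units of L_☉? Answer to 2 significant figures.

L/L_☉ ≈ 1.6×10^-3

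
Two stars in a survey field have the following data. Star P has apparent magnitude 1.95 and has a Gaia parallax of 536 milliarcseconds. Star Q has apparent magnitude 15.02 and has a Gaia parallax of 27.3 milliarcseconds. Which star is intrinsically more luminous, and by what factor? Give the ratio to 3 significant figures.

Star P: p = 536 mas = 0.536″ → d = 1/p = 1.866 pc
Star P: M = m − 5 log₁₀ d + 5 = 1.95 − 5·0.2708 + 5 = 5.596
Star Q: p = 27.3 mas = 0.0273″ → d = 1/p = 36.63 pc
Star Q: M = m − 5 log₁₀ d + 5 = 15.02 − 5·1.5638 + 5 = 12.201
ΔM = M_P − M_Q = 5.596 − (12.201) = -6.605; smaller M is more luminous → Star P.
L ratio = 10^(0.4 |ΔM|) = 10^2.642 = 438.5

Star P is more luminous, by a factor of 439.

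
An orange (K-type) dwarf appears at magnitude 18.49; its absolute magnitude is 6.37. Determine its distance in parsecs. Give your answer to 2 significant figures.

d ≈ 2700 pc

μ = m − M = 12.120
m − M = 5 log₁₀ d − 5
log₁₀ d = (m − M)/5 + 1 = 3.4240
d = 10^3.4240 = 2655 pc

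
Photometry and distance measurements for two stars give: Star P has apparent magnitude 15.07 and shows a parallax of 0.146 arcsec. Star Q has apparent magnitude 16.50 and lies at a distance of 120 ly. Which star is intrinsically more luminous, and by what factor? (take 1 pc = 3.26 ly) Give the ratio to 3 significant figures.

Star Q is more luminous, by a factor of 7.74.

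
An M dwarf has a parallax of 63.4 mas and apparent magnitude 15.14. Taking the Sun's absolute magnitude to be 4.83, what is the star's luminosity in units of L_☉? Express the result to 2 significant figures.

L/L_☉ ≈ 1.9×10^-4

d = 1/p = 1000/63.4 mas = 15.77 pc
M = m − 5 log₁₀ d + 5 = 15.14 − 5·1.1979 + 5 = 14.150
M − M_☉ = 14.150 − 4.83 = 9.320
L/L_☉ = 10^(−0.4 × 9.320) = 1.870×10^-4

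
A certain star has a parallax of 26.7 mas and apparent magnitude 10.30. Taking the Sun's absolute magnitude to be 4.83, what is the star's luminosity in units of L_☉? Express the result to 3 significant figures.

L/L_☉ ≈ 0.0910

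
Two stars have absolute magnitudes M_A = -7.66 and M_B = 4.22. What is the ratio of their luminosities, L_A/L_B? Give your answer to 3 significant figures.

ΔM = M_A − M_B = -11.88
L_A/L_B = 10^(−0.4 ΔM) = 10^4.752 = 56490

L_A/L_B ≈ 56500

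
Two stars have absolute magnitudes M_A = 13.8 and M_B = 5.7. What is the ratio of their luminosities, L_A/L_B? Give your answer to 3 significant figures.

L_A/L_B ≈ 5.75×10^-4

ΔM = M_A − M_B = 8.1
L_A/L_B = 10^(−0.4 ΔM) = 10^-3.240 = 5.754×10^-4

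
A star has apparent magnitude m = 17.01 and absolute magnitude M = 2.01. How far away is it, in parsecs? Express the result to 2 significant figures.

Distance modulus: m − M = 17.01 − (2.01) = 15.000
m − M = 5 log₁₀ d − 5
log₁₀ d = (m − M)/5 + 1 = 4.0000
d = 10^4.0000 = 10000 pc

d ≈ 10000 pc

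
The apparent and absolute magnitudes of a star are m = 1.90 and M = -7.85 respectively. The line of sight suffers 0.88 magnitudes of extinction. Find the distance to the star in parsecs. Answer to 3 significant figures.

m − M = 5 log₁₀(d/10 pc) + A  ⇒  1.90 − (-7.85) − 0.88 = 5 log₁₀(d/10)
8.870 = 5 log₁₀(d/10)
log₁₀ d = (m − M − A)/5 + 1 = 2.7740
d = 10^2.7740 = 594.3 pc

d ≈ 594 pc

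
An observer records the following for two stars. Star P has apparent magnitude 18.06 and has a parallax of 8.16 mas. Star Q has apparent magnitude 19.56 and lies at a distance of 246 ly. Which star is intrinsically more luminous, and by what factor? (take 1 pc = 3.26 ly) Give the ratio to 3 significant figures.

Star P is more luminous, by a factor of 10.5.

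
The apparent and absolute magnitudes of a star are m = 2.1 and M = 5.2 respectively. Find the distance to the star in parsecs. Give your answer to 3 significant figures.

Distance modulus: m − M = 2.1 − (5.2) = -3.100
m − M = 5 log₁₀ d − 5
log₁₀ d = (m − M)/5 + 1 = 0.3800
d = 10^0.3800 = 2.399 pc

d ≈ 2.40 pc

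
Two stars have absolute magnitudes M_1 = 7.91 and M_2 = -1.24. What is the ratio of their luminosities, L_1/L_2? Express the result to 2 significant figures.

ΔM = M_1 − M_2 = 9.15
L_1/L_2 = 10^(−0.4 ΔM) = 10^-3.660 = 2.188×10^-4

L_1/L_2 ≈ 2.2×10^-4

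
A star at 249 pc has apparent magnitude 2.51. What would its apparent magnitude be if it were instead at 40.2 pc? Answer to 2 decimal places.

Flux ∝ 1/d², so Δm = 5 log₁₀(d₂/d₁) = 5 log₁₀(40.2/249) = -3.960
m₂ = m₁ + Δm = 2.51 + (-3.960) = -1.450

m ≈ -1.45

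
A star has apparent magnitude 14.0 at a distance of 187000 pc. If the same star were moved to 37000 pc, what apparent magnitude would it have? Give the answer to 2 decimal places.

Flux ∝ 1/d², so Δm = 5 log₁₀(d₂/d₁) = 5 log₁₀(37000/187000) = -3.518
m₂ = m₁ + Δm = 14.0 + (-3.518) = 10.482

m ≈ 10.48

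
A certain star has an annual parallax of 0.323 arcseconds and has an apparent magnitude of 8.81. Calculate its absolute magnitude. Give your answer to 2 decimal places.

M ≈ 11.36

d = 1/p = 1/0.323″ = 3.096 pc
5 log₁₀(d/10 pc) = 5 log₁₀(3.096) − 5 = -2.546
M = m − 5 log₁₀(d/10) = 8.81 + 2.546 = 11.356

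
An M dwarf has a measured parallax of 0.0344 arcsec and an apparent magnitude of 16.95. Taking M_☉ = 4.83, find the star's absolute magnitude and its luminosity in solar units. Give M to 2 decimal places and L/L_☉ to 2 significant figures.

M ≈ 14.63; L/L_☉ ≈ 1.2×10^-4

d = 1/p = 1/0.0344″ = 29.07 pc
M = m − 5 log₁₀ d + 5 = 16.95 − 5·1.4634 + 5 = 14.633
M − M_☉ = 14.633 − 4.83 = 9.803
L/L_☉ = 10^(−0.4 × 9.803) = 1.199×10^-4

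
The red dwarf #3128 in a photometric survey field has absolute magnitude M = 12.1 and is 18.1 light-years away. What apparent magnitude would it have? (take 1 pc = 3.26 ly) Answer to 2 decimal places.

d = 18.1 ly / 3.26 = 5.552 pc
m = M + 5 log₁₀ d − 5 = 12.1 + 5·0.7445 − 5 = 10.822

m ≈ 10.82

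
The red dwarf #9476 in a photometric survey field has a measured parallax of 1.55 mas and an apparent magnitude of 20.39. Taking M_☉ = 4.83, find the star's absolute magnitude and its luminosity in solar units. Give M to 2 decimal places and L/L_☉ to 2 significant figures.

M ≈ 11.34; L/L_☉ ≈ 2.5×10^-3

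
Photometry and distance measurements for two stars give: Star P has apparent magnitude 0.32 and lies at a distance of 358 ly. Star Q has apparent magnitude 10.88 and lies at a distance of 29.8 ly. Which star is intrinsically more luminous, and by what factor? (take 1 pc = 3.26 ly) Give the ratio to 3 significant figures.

Star P is more luminous, by a factor of 2.42×10^6.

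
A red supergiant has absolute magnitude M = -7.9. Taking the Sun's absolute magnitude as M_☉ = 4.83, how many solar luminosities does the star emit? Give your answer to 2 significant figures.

L/L_☉ ≈ 120000

M − M_☉ = -7.9 − 4.83 = -12.730
L/L_☉ = 10^(−0.4 (M − M_☉)) = 10^5.092 = 123600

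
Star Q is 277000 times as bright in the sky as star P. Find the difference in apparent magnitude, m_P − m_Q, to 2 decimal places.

Pogson: Δm = −2.5 log₁₀(ratio) = −2.5 log₁₀(277000) = −2.5 × 5.4425 = -13.606
Star Q is brighter so has the smaller magnitude: m_P − m_Q is positive.

m_P − m_Q ≈ 13.61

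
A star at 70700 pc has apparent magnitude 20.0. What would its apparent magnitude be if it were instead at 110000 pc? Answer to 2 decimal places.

Flux ∝ 1/d², so Δm = 5 log₁₀(d₂/d₁) = 5 log₁₀(110000/70700) = 0.960
m₂ = m₁ + Δm = 20.0 + (0.960) = 20.960

m ≈ 20.96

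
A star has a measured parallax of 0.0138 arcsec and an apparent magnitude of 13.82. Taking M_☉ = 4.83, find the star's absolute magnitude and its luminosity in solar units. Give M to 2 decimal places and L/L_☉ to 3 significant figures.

M ≈ 9.52; L/L_☉ ≈ 0.0133

d = 1/p = 1/0.0138″ = 72.46 pc
M = m − 5 log₁₀ d + 5 = 13.82 − 5·1.8601 + 5 = 9.519
M − M_☉ = 9.519 − 4.83 = 4.689
L/L_☉ = 10^(−0.4 × 4.689) = 0.01331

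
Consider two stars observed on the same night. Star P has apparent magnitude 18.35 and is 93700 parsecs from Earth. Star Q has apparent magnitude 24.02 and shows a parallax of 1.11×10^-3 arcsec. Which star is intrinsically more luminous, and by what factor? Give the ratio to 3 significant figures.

Star P is more luminous, by a factor of 2.01×10^6.

Star P: M = m − 5 log₁₀ d + 5 = 18.35 − 5·4.9717 + 5 = -1.509
Star Q: d = 1/p = 1/1.11×10^-3″ = 900.9 pc
Star Q: M = m − 5 log₁₀ d + 5 = 24.02 − 5·2.9547 + 5 = 14.247
ΔM = M_P − M_Q = -1.509 − (14.247) = -15.755; smaller M is more luminous → Star P.
L ratio = 10^(0.4 |ΔM|) = 10^6.302 = 2.005×10^6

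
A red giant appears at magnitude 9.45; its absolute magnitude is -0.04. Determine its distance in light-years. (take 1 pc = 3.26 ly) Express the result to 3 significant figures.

μ = m − M = 9.490
m − M = 5 log₁₀ d − 5
log₁₀ d = (m − M)/5 + 1 = 2.8980
d = 10^2.8980 = 790.7 pc
= 2578 ly

d ≈ 2580 ly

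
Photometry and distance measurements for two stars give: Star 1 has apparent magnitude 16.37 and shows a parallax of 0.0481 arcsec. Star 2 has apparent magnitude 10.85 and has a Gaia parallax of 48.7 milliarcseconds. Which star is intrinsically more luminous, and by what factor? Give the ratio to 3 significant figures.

Star 1: d = 1/p = 1/0.0481″ = 20.79 pc
Star 1: M = m − 5 log₁₀ d + 5 = 16.37 − 5·1.3179 + 5 = 14.781
Star 2: p = 48.7 mas = 0.0487″ → d = 1/p = 20.53 pc
Star 2: M = m − 5 log₁₀ d + 5 = 10.85 − 5·1.3125 + 5 = 9.288
ΔM = M_1 − M_2 = 14.781 − (9.288) = 5.493; smaller M is more luminous → Star 2.
L ratio = 10^(0.4 |ΔM|) = 10^2.197 = 157.5

Star 2 is more luminous, by a factor of 157.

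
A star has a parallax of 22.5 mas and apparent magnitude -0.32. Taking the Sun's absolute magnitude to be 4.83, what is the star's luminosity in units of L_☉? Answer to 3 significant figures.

L/L_☉ ≈ 2270

d = 1/p = 1000/22.5 mas = 44.44 pc
M = m − 5 log₁₀ d + 5 = -0.32 − 5·1.6478 + 5 = -3.559
M − M_☉ = -3.559 − 4.83 = -8.389
L/L_☉ = 10^(−0.4 × -8.389) = 2268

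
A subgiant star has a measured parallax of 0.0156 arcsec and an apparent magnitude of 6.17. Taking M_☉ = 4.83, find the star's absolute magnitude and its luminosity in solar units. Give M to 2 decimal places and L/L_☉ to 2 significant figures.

d = 1/p = 1/0.0156″ = 64.10 pc
M = m − 5 log₁₀ d + 5 = 6.17 − 5·1.8069 + 5 = 2.136
M − M_☉ = 2.136 − 4.83 = -2.694
L/L_☉ = 10^(−0.4 × -2.694) = 11.96

M ≈ 2.14; L/L_☉ ≈ 12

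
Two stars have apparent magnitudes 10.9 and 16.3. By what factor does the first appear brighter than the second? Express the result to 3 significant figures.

145

Δm = 10.9 − (16.3) = -5.4
Flux ratio = 10^(−0.4 Δm) = 10^(−0.4 × -5.4) = 10^2.160 = 144.5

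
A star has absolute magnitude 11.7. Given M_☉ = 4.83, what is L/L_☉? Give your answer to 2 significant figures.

M − M_☉ = 11.7 − 4.83 = 6.870
L/L_☉ = 10^(−0.4 (M − M_☉)) = 10^-2.748 = 1.786×10^-3

L/L_☉ ≈ 1.8×10^-3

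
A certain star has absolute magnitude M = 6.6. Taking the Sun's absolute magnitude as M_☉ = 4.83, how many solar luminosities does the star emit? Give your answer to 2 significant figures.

M − M_☉ = 6.6 − 4.83 = 1.770
L/L_☉ = 10^(−0.4 (M − M_☉)) = 10^-0.708 = 0.1959

L/L_☉ ≈ 0.20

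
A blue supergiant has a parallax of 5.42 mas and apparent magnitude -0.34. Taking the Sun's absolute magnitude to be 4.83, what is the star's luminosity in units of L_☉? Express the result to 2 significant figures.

d = 1/p = 1000/5.42 mas = 184.5 pc
M = m − 5 log₁₀ d + 5 = -0.34 − 5·2.2660 + 5 = -6.670
M − M_☉ = -6.670 − 4.83 = -11.500
L/L_☉ = 10^(−0.4 × -11.500) = 39810

L/L_☉ ≈ 40000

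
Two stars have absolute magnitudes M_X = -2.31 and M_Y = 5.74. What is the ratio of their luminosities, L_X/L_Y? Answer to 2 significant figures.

ΔM = M_X − M_Y = -8.05
L_X/L_Y = 10^(−0.4 ΔM) = 10^3.220 = 1660

L_X/L_Y ≈ 1700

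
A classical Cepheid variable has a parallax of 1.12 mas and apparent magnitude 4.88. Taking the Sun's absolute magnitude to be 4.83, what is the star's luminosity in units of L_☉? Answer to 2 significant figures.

d = 1/p = 1000/1.12 mas = 892.9 pc
M = m − 5 log₁₀ d + 5 = 4.88 − 5·2.9508 + 5 = -4.874
M − M_☉ = -4.874 − 4.83 = -9.704
L/L_☉ = 10^(−0.4 × -9.704) = 7613

L/L_☉ ≈ 7600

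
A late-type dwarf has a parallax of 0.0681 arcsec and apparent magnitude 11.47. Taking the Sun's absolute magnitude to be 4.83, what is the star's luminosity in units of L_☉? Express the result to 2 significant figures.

L/L_☉ ≈ 4.8×10^-3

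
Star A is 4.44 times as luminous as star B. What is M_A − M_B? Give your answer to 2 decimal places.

M_A − M_B ≈ -1.62

Pogson: ΔM = −2.5 log₁₀(ratio) = −2.5 log₁₀(4.44) = −2.5 × 0.6474 = -1.618
Star A is brighter, so it has the smaller magnitude: the difference is negative.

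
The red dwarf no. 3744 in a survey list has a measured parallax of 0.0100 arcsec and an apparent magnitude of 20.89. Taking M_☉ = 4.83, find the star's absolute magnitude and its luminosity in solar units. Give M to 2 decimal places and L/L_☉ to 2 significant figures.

M ≈ 15.89; L/L_☉ ≈ 3.8×10^-5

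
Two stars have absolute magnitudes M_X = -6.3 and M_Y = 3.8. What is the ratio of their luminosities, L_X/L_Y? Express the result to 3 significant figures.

L_X/L_Y ≈ 11000

ΔM = M_X − M_Y = -10.1
L_X/L_Y = 10^(−0.4 ΔM) = 10^4.040 = 10960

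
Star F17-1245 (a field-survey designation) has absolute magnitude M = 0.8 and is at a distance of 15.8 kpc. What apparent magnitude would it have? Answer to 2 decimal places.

d = 15.8 kpc = 15800 pc
m = M + 5 log₁₀ d − 5 = 0.8 + 5·4.1987 − 5 = 16.793

m ≈ 16.79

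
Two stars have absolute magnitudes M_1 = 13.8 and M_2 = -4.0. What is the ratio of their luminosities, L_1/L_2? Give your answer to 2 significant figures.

L_1/L_2 ≈ 7.6×10^-8

ΔM = M_1 − M_2 = 17.8
L_1/L_2 = 10^(−0.4 ΔM) = 10^-7.120 = 7.586×10^-8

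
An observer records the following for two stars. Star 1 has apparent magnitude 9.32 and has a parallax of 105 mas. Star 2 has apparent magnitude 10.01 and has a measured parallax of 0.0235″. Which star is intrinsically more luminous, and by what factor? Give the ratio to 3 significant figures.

Star 2 is more luminous, by a factor of 10.6.

Star 1: p = 105 mas = 0.105″ → d = 1/p = 9.524 pc
Star 1: M = m − 5 log₁₀ d + 5 = 9.32 − 5·0.9788 + 5 = 9.426
Star 2: d = 1/p = 1/0.0235″ = 42.55 pc
Star 2: M = m − 5 log₁₀ d + 5 = 10.01 − 5·1.6289 + 5 = 6.865
ΔM = M_1 − M_2 = 9.426 − (6.865) = 2.561; smaller M is more luminous → Star 2.
L ratio = 10^(0.4 |ΔM|) = 10^1.024 = 10.57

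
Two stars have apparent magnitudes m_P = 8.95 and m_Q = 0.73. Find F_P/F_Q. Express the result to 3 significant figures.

F_P/F_Q ≈ 5.15×10^-4

Δm = 8.95 − (0.73) = 8.22
Flux ratio = 10^(−0.4 Δm) = 10^(−0.4 × 8.22) = 10^-3.288 = 5.152×10^-4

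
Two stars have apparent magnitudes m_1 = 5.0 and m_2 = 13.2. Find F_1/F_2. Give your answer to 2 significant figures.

Magnitude difference = -8.2
Flux ratio = 10^(−0.4 Δm) = 10^(−0.4 × -8.2) = 10^3.280 = 1905

F_1/F_2 ≈ 1900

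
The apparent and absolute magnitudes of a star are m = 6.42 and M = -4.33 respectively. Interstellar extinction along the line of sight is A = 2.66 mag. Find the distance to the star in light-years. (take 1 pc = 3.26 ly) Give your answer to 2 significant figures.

m − M = 5 log₁₀(d/10 pc) + A  ⇒  6.42 − (-4.33) − 2.66 = 5 log₁₀(d/10)
8.090 = 5 log₁₀(d/10)
log₁₀ d = (m − M − A)/5 + 1 = 2.6180
d = 10^2.6180 = 415.0 pc
= 1353 ly

d ≈ 1400 ly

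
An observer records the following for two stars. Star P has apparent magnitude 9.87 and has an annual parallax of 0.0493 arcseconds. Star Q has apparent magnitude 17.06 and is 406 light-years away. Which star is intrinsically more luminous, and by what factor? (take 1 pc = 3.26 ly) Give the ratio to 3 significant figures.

Star P: d = 1/p = 1/0.0493″ = 20.28 pc
Star P: M = m − 5 log₁₀ d + 5 = 9.87 − 5·1.3072 + 5 = 8.334
Star Q: d = 406 ly / 3.26 = 124.5 pc
Star Q: M = m − 5 log₁₀ d + 5 = 17.06 − 5·2.0953 + 5 = 11.583
ΔM = M_P − M_Q = 8.334 − (11.583) = -3.249; smaller M is more luminous → Star P.
L ratio = 10^(0.4 |ΔM|) = 10^1.300 = 19.94

Star P is more luminous, by a factor of 19.9.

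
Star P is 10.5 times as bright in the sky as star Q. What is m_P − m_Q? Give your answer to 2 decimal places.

m_P − m_Q ≈ -2.55

Pogson: Δm = −2.5 log₁₀(ratio) = −2.5 log₁₀(10.5) = −2.5 × 1.0212 = -2.553
Star P is brighter, so it has the smaller magnitude: the difference is negative.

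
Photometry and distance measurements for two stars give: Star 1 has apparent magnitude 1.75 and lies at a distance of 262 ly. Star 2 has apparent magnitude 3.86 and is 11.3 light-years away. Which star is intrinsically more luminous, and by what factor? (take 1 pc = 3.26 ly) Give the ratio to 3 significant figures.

Star 1: d = 262 ly / 3.26 = 80.37 pc
Star 1: M = m − 5 log₁₀ d + 5 = 1.75 − 5·1.9051 + 5 = -2.775
Star 2: d = 11.3 ly / 3.26 = 3.466 pc
Star 2: M = m − 5 log₁₀ d + 5 = 3.86 − 5·0.5399 + 5 = 6.161
ΔM = M_1 − M_2 = -2.775 − (6.161) = -8.936; smaller M is more luminous → Star 1.
L ratio = 10^(0.4 |ΔM|) = 10^3.574 = 3754

Star 1 is more luminous, by a factor of 3750.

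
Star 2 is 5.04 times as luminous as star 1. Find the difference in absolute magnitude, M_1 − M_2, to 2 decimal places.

M_1 − M_2 ≈ 1.76

Pogson: ΔM = −2.5 log₁₀(ratio) = −2.5 log₁₀(5.04) = −2.5 × 0.7024 = -1.756
Star 2 is brighter so has the smaller magnitude: M_1 − M_2 is positive.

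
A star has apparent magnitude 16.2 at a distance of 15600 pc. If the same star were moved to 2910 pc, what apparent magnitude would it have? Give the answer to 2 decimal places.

m ≈ 12.55

Flux ∝ 1/d², so Δm = 5 log₁₀(d₂/d₁) = 5 log₁₀(2910/15600) = -3.646
m₂ = m₁ + Δm = 16.2 + (-3.646) = 12.554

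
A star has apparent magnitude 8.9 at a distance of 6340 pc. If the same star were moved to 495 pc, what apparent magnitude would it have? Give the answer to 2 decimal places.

m ≈ 3.36

Flux ∝ 1/d², so Δm = 5 log₁₀(d₂/d₁) = 5 log₁₀(495/6340) = -5.537
m₂ = m₁ + Δm = 8.9 + (-5.537) = 3.363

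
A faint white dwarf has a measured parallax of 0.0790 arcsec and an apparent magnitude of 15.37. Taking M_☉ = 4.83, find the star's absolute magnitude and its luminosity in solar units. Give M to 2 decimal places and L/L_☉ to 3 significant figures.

d = 1/p = 1/0.0790″ = 12.66 pc
M = m − 5 log₁₀ d + 5 = 15.37 − 5·1.1024 + 5 = 14.858
M − M_☉ = 14.858 − 4.83 = 10.028
L/L_☉ = 10^(−0.4 × 10.028) = 9.744×10^-5

M ≈ 14.86; L/L_☉ ≈ 9.74×10^-5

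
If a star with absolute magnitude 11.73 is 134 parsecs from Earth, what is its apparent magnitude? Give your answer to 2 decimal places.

m ≈ 17.37

m = M + 5 log₁₀ d − 5 = 11.73 + 5·2.1271 − 5 = 17.366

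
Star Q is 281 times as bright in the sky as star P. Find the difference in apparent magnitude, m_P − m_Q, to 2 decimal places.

Pogson: Δm = −2.5 log₁₀(ratio) = −2.5 log₁₀(281) = −2.5 × 2.4487 = -6.122
Star Q is brighter so has the smaller magnitude: m_P − m_Q is positive.

m_P − m_Q ≈ 6.12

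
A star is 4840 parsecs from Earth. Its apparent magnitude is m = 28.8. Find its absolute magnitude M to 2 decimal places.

M ≈ 15.38

5 log₁₀(d/10 pc) = 5 log₁₀(4840) − 5 = 13.424
M = m − 5 log₁₀(d/10) = 28.8 − 13.424 = 15.376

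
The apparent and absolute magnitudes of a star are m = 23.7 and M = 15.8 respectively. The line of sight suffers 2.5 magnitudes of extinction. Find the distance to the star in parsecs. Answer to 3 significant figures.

d ≈ 120 pc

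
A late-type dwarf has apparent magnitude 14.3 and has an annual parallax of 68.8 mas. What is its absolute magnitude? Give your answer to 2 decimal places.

p = 68.8 mas = 0.0688″ → d = 1/p = 14.53 pc
5 log₁₀(d/10 pc) = 5 log₁₀(14.53) − 5 = 0.812
M = m − 5 log₁₀(d/10) = 14.3 − 0.812 = 13.488

M ≈ 13.49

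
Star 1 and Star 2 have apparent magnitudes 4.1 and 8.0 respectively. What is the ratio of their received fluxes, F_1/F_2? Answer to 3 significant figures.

Magnitude difference = -3.9
Flux ratio = 10^(−0.4 Δm) = 10^(−0.4 × -3.9) = 10^1.560 = 36.31

F_1/F_2 ≈ 36.3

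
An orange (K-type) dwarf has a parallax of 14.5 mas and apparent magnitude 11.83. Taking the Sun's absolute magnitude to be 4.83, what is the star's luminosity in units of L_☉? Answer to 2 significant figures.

d = 1/p = 1000/14.5 mas = 68.97 pc
M = m − 5 log₁₀ d + 5 = 11.83 − 5·1.8386 + 5 = 7.637
M − M_☉ = 7.637 − 4.83 = 2.807
L/L_☉ = 10^(−0.4 × 2.807) = 0.07538

L/L_☉ ≈ 0.075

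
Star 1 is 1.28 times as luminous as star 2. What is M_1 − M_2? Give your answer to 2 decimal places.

Pogson: ΔM = −2.5 log₁₀(ratio) = −2.5 log₁₀(1.28) = −2.5 × 0.1072 = -0.268
Star 1 is brighter, so it has the smaller magnitude: the difference is negative.

M_1 − M_2 ≈ -0.27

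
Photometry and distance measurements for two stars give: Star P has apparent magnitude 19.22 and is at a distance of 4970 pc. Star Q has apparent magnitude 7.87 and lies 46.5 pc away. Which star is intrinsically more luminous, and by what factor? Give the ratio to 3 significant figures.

Star P: M = m − 5 log₁₀ d + 5 = 19.22 − 5·3.6964 + 5 = 5.738
Star Q: M = m − 5 log₁₀ d + 5 = 7.87 − 5·1.6675 + 5 = 4.533
ΔM = M_P − M_Q = 5.738 − (4.533) = 1.205; smaller M is more luminous → Star Q.
L ratio = 10^(0.4 |ΔM|) = 10^0.482 = 3.035

Star Q is more luminous, by a factor of 3.04.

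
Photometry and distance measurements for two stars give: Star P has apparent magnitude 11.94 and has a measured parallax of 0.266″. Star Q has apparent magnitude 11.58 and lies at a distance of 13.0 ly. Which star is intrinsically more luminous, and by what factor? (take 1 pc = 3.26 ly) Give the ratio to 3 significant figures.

Star Q is more luminous, by a factor of 1.57.

Star P: d = 1/p = 1/0.266″ = 3.759 pc
Star P: M = m − 5 log₁₀ d + 5 = 11.94 − 5·0.5751 + 5 = 14.064
Star Q: d = 13.0 ly / 3.26 = 3.988 pc
Star Q: M = m − 5 log₁₀ d + 5 = 11.58 − 5·0.6007 + 5 = 13.576
ΔM = M_P − M_Q = 14.064 − (13.576) = 0.488; smaller M is more luminous → Star Q.
L ratio = 10^(0.4 |ΔM|) = 10^0.195 = 1.568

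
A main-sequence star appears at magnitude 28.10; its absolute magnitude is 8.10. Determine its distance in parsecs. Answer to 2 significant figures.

μ = m − M = 20.000
m − M = 5 log₁₀ d − 5
log₁₀ d = (m − M)/5 + 1 = 5.0000
d = 10^5.0000 = 100000 pc

d ≈ 100000 pc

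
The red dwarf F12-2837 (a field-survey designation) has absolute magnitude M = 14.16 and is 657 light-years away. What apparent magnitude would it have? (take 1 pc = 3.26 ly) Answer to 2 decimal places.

m ≈ 20.68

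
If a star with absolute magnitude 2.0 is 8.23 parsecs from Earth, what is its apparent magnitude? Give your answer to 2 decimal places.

m ≈ 1.58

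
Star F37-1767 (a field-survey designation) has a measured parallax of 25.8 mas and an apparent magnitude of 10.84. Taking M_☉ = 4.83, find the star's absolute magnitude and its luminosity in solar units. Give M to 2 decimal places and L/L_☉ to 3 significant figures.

M ≈ 7.90; L/L_☉ ≈ 0.0593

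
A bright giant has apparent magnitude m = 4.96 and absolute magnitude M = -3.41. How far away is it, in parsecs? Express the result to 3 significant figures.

d ≈ 472 pc

μ = m − M = 8.370
m − M = 5 log₁₀ d − 5
log₁₀ d = (m − M)/5 + 1 = 2.6740
d = 10^2.6740 = 472.1 pc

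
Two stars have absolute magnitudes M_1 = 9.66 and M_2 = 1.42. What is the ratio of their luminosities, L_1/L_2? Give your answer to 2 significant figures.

ΔM = M_1 − M_2 = 8.24
L_1/L_2 = 10^(−0.4 ΔM) = 10^-3.296 = 5.058×10^-4

L_1/L_2 ≈ 5.1×10^-4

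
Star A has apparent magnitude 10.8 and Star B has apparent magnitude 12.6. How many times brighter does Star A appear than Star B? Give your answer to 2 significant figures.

5.2

Δm = 10.8 − (12.6) = -1.8
Flux ratio = 10^(−0.4 Δm) = 10^(−0.4 × -1.8) = 10^0.720 = 5.248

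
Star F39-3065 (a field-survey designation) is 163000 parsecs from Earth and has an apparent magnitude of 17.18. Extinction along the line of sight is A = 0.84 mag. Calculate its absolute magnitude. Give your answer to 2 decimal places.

M ≈ -4.72

5 log₁₀(d/10 pc) = 5 log₁₀(163000) − 5 = 21.061
M = m − 5 log₁₀(d/10) − A = 17.18 − 21.061 − 0.84 = -4.721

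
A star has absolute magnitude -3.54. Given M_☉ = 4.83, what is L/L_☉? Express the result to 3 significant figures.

M − M_☉ = -3.54 − 4.83 = -8.370
L/L_☉ = 10^(−0.4 (M − M_☉)) = 10^3.348 = 2228

L/L_☉ ≈ 2230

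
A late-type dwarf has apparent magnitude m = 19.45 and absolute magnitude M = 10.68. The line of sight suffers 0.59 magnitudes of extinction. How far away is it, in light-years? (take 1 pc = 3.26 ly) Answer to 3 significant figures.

m − M = 5 log₁₀(d/10 pc) + A  ⇒  19.45 − (10.68) − 0.59 = 5 log₁₀(d/10)
8.180 = 5 log₁₀(d/10)
log₁₀ d = (m − M − A)/5 + 1 = 2.6360
d = 10^2.6360 = 432.5 pc
= 1410 ly

d ≈ 1410 ly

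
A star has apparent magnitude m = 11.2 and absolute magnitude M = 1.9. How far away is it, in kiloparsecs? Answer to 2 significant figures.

d ≈ 0.72 kpc

μ = m − M = 9.300
m − M = 5 log₁₀ d − 5
log₁₀ d = (m − M)/5 + 1 = 2.8600
d = 10^2.8600 = 724.4 pc
= 0.7244 kpc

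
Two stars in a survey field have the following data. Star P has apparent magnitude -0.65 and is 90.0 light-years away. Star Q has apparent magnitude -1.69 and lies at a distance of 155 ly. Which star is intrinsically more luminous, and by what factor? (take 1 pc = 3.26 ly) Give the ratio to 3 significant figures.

Star P: d = 90.0 ly / 3.26 = 27.61 pc
Star P: M = m − 5 log₁₀ d + 5 = -0.65 − 5·1.4410 + 5 = -2.855
Star Q: d = 155 ly / 3.26 = 47.55 pc
Star Q: M = m − 5 log₁₀ d + 5 = -1.69 − 5·1.6771 + 5 = -5.076
ΔM = M_P − M_Q = -2.855 − (-5.076) = 2.220; smaller M is more luminous → Star Q.
L ratio = 10^(0.4 |ΔM|) = 10^0.888 = 7.730

Star Q is more luminous, by a factor of 7.73.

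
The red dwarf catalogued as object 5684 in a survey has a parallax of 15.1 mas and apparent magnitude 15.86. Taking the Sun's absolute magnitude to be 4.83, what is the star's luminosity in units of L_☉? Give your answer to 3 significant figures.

L/L_☉ ≈ 1.70×10^-3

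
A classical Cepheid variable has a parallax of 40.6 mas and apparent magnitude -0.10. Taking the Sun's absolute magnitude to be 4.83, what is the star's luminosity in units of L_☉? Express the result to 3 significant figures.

L/L_☉ ≈ 569

d = 1/p = 1000/40.6 mas = 24.63 pc
M = m − 5 log₁₀ d + 5 = -0.10 − 5·1.3915 + 5 = -2.057
M − M_☉ = -2.057 − 4.83 = -6.887
L/L_☉ = 10^(−0.4 × -6.887) = 568.8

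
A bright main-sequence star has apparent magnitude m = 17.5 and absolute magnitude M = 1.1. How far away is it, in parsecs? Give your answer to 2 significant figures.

d ≈ 19000 pc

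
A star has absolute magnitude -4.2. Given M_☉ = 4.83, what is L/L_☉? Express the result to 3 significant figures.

L/L_☉ ≈ 4090

M − M_☉ = -4.2 − 4.83 = -9.030
L/L_☉ = 10^(−0.4 (M − M_☉)) = 10^3.612 = 4093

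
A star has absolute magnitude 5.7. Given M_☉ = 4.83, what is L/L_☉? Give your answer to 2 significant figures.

M − M_☉ = 5.7 − 4.83 = 0.870
L/L_☉ = 10^(−0.4 (M − M_☉)) = 10^-0.348 = 0.4487

L/L_☉ ≈ 0.45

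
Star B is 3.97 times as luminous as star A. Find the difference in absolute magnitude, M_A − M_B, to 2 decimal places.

M_A − M_B ≈ 1.50

Pogson: ΔM = −2.5 log₁₀(ratio) = −2.5 log₁₀(3.97) = −2.5 × 0.5988 = -1.497
Star B is brighter so has the smaller magnitude: M_A − M_B is positive.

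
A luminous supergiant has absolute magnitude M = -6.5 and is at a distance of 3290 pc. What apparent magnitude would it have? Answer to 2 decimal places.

m = M + 5 log₁₀ d − 5 = -6.5 + 5·3.5172 − 5 = 6.086

m ≈ 6.09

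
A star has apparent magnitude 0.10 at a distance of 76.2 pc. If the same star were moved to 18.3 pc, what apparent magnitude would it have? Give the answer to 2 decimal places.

m ≈ -3.00

Flux ∝ 1/d², so Δm = 5 log₁₀(d₂/d₁) = 5 log₁₀(18.3/76.2) = -3.098
m₂ = m₁ + Δm = 0.10 + (-3.098) = -2.998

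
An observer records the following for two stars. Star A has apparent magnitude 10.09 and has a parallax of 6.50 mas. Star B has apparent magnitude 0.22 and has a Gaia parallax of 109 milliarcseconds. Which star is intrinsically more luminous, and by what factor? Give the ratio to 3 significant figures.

Star A: p = 6.50 mas = 6.50×10^-3″ → d = 1/p = 153.8 pc
Star A: M = m − 5 log₁₀ d + 5 = 10.09 − 5·2.1871 + 5 = 4.155
Star B: p = 109 mas = 0.109″ → d = 1/p = 9.174 pc
Star B: M = m − 5 log₁₀ d + 5 = 0.22 − 5·0.9626 + 5 = 0.407
ΔM = M_A − M_B = 4.155 − (0.407) = 3.747; smaller M is more luminous → Star B.
L ratio = 10^(0.4 |ΔM|) = 10^1.499 = 31.55

Star B is more luminous, by a factor of 31.5.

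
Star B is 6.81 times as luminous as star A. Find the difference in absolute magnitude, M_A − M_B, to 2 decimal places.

Pogson: ΔM = −2.5 log₁₀(ratio) = −2.5 log₁₀(6.81) = −2.5 × 0.8331 = -2.083
Star B is brighter so has the smaller magnitude: M_A − M_B is positive.

M_A − M_B ≈ 2.08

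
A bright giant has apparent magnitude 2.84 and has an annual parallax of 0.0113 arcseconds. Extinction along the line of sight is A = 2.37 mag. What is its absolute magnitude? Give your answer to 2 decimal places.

M ≈ -4.26

d = 1/p = 1/0.0113″ = 88.50 pc
5 log₁₀(d/10 pc) = 5 log₁₀(88.50) − 5 = 4.735
M = m − 5 log₁₀(d/10) − A = 2.84 − 4.735 − 2.37 = -4.265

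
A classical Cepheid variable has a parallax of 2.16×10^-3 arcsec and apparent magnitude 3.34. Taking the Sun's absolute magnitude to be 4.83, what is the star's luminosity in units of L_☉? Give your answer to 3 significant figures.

d = 1/p = 1/2.16×10^-3″ = 463.0 pc
M = m − 5 log₁₀ d + 5 = 3.34 − 5·2.6655 + 5 = -4.988
M − M_☉ = -4.988 − 4.83 = -9.818
L/L_☉ = 10^(−0.4 × -9.818) = 8455

L/L_☉ ≈ 8450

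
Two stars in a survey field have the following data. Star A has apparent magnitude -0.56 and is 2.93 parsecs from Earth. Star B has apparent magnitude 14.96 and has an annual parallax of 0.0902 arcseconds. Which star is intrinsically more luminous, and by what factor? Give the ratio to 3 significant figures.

Star A is more luminous, by a factor of 113000.

Star A: M = m − 5 log₁₀ d + 5 = -0.56 − 5·0.4669 + 5 = 2.106
Star B: d = 1/p = 1/0.0902″ = 11.09 pc
Star B: M = m − 5 log₁₀ d + 5 = 14.96 − 5·1.0448 + 5 = 14.736
ΔM = M_A − M_B = 2.106 − (14.736) = -12.630; smaller M is more luminous → Star A.
L ratio = 10^(0.4 |ΔM|) = 10^5.052 = 112800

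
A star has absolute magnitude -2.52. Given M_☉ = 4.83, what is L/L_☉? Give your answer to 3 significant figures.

L/L_☉ ≈ 871

M − M_☉ = -2.52 − 4.83 = -7.350
L/L_☉ = 10^(−0.4 (M − M_☉)) = 10^2.940 = 871.0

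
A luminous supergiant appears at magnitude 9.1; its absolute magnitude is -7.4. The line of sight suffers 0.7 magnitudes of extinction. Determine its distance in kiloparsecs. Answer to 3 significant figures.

m − M = 5 log₁₀(d/10 pc) + A  ⇒  9.1 − (-7.4) − 0.7 = 5 log₁₀(d/10)
15.800 = 5 log₁₀(d/10)
log₁₀ d = (m − M − A)/5 + 1 = 4.1600
d = 10^4.1600 = 14450 pc
= 14.45 kpc

d ≈ 14.5 kpc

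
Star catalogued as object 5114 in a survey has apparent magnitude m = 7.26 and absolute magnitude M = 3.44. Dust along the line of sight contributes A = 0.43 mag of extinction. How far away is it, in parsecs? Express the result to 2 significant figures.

m − M = 5 log₁₀(d/10 pc) + A  ⇒  7.26 − (3.44) − 0.43 = 5 log₁₀(d/10)
3.390 = 5 log₁₀(d/10)
log₁₀ d = (m − M − A)/5 + 1 = 1.6780
d = 10^1.6780 = 47.64 pc

d ≈ 48 pc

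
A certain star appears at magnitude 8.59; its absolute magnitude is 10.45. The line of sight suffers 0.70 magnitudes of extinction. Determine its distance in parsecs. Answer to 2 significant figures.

d ≈ 3.1 pc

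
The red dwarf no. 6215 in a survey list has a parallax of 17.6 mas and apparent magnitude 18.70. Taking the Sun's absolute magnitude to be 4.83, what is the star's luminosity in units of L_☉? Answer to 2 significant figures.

L/L_☉ ≈ 9.1×10^-5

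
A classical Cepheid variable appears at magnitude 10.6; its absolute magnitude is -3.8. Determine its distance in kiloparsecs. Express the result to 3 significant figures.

μ = m − M = 14.400
m − M = 5 log₁₀ d − 5
log₁₀ d = (m − M)/5 + 1 = 3.8800
d = 10^3.8800 = 7586 pc
= 7.586 kpc

d ≈ 7.59 kpc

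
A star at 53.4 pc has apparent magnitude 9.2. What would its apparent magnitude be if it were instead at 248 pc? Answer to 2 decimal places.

Flux ∝ 1/d², so Δm = 5 log₁₀(d₂/d₁) = 5 log₁₀(248/53.4) = 3.335
m₂ = m₁ + Δm = 9.2 + (3.335) = 12.535

m ≈ 12.53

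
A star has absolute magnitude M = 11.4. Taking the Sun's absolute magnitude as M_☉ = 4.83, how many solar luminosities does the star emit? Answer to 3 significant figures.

M − M_☉ = 11.4 − 4.83 = 6.570
L/L_☉ = 10^(−0.4 (M − M_☉)) = 10^-2.628 = 2.355×10^-3

L/L_☉ ≈ 2.36×10^-3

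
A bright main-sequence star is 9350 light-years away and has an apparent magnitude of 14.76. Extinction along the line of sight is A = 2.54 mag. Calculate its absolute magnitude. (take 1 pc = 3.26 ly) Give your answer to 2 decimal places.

M ≈ -0.07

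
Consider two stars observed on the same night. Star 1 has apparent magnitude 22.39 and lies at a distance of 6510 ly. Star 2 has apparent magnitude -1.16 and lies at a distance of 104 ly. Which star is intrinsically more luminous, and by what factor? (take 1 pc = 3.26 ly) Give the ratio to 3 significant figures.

Star 1: d = 6510 ly / 3.26 = 1997 pc
Star 1: M = m − 5 log₁₀ d + 5 = 22.39 − 5·3.3004 + 5 = 10.888
Star 2: d = 104 ly / 3.26 = 31.90 pc
Star 2: M = m − 5 log₁₀ d + 5 = -1.16 − 5·1.5038 + 5 = -3.679
ΔM = M_1 − M_2 = 10.888 − (-3.679) = 14.567; smaller M is more luminous → Star 2.
L ratio = 10^(0.4 |ΔM|) = 10^5.827 = 671300

Star 2 is more luminous, by a factor of 671000.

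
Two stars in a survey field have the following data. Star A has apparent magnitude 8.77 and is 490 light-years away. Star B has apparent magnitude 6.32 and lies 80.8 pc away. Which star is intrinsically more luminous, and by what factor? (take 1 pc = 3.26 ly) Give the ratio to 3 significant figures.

Star B is more luminous, by a factor of 2.76.

Star A: d = 490 ly / 3.26 = 150.3 pc
Star A: M = m − 5 log₁₀ d + 5 = 8.77 − 5·2.1770 + 5 = 2.885
Star B: M = m − 5 log₁₀ d + 5 = 6.32 − 5·1.9074 + 5 = 1.783
ΔM = M_A − M_B = 2.885 − (1.783) = 1.102; smaller M is more luminous → Star B.
L ratio = 10^(0.4 |ΔM|) = 10^0.441 = 2.760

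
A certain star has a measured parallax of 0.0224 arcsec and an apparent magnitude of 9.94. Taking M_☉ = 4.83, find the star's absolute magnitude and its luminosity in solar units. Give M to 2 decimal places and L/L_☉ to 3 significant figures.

d = 1/p = 1/0.0224″ = 44.64 pc
M = m − 5 log₁₀ d + 5 = 9.94 − 5·1.6498 + 5 = 6.691
M − M_☉ = 6.691 − 4.83 = 1.861
L/L_☉ = 10^(−0.4 × 1.861) = 0.1801

M ≈ 6.69; L/L_☉ ≈ 0.180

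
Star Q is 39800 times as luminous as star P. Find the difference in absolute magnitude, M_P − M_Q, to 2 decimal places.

M_P − M_Q ≈ 11.50

Pogson: ΔM = −2.5 log₁₀(ratio) = −2.5 log₁₀(39800) = −2.5 × 4.5999 = -11.500
Star Q is brighter so has the smaller magnitude: M_P − M_Q is positive.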